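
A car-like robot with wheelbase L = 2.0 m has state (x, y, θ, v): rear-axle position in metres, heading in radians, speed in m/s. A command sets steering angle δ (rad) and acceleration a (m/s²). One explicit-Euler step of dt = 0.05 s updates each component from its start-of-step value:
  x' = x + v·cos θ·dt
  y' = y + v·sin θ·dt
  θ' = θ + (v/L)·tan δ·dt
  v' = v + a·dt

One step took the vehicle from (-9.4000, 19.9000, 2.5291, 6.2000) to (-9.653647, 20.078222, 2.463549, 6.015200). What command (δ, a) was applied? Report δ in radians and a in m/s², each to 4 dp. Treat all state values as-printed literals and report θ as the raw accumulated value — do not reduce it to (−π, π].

δ = -0.4001, a = -3.6960

a = (v'−v)/dt = (-0.184800)/0.05 = -3.6960
Δθ = θ'−θ = -0.065551;  (v·dt/L) = 6.2000·0.05/2.0 = 0.155000
tan δ = Δθ·L/(v·dt) = -0.422910  →  δ = -0.4001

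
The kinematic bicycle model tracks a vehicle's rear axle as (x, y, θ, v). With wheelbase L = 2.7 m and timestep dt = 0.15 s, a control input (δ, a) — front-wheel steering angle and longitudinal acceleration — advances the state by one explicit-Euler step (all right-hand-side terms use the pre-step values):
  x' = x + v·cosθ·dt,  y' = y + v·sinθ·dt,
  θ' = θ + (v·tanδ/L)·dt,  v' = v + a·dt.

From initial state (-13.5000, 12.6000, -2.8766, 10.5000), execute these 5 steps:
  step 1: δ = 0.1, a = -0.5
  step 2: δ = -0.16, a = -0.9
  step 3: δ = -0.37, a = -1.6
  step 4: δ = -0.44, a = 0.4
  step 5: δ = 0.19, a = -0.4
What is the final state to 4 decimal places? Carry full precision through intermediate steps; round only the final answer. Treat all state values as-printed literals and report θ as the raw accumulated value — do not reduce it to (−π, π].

after step 1 (δ=0.1, a=-0.5): (-15.020024, 12.187504, -2.818071, 10.425000)
after step 2 (δ=-0.16, a=-0.9): (-16.502649, 11.690377, -2.911537, 10.290000)
after step 3 (δ=-0.37, a=-1.6): (-18.005484, 11.338410, -3.133265, 10.050000)
after step 4 (δ=-0.44, a=0.4): (-19.512932, 11.325857, -3.396118, 10.110000)
after step 5 (δ=0.19, a=-0.4): (-20.980574, 11.707690, -3.288098, 10.050000)

(-20.9806, 11.7077, -3.2881, 10.0500)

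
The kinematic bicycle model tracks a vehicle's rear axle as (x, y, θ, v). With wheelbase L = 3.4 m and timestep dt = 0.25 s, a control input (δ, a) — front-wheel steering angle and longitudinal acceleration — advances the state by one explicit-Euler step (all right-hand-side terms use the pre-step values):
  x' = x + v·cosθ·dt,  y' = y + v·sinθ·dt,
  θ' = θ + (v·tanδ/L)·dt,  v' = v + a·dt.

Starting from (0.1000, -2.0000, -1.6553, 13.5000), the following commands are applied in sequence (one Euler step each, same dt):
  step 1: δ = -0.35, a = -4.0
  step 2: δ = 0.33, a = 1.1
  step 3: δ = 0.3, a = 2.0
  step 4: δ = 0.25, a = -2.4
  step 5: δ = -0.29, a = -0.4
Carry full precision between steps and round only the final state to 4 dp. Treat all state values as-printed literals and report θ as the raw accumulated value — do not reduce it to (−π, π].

after step 1 (δ=-0.35, a=-4.0): (-0.184861, -5.362957, -2.017644, 12.500000)
after step 2 (δ=0.33, a=1.1): (-1.535252, -8.181124, -1.702824, 12.775000)
after step 3 (δ=0.3, a=2.0): (-1.955691, -11.347079, -1.412252, 13.275000)
after step 4 (δ=0.25, a=-2.4): (-1.431725, -14.624206, -1.163012, 12.675000)
after step 5 (δ=-0.29, a=-0.4): (-0.175075, -17.533125, -1.441129, 12.575000)

(-0.1751, -17.5331, -1.4411, 12.5750)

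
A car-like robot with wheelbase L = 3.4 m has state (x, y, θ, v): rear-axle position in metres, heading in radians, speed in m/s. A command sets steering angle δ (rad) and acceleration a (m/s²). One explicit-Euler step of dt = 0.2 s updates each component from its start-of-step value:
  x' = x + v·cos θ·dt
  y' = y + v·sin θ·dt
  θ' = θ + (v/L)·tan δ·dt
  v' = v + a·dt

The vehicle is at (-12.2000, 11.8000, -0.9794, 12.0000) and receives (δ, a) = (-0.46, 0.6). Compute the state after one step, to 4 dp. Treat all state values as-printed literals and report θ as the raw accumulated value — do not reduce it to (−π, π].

x' = -12.2000 + 12.0000·cos(-0.9794)·0.2 = -10.8620
y' = 11.8000 + 12.0000·sin(-0.9794)·0.2 = 9.8076
θ' = -0.9794 + (12.0000/3.4)·tan(-0.46)·0.2 = -1.3291
v' = 12.0000 + 0.6000·0.2 = 12.1200

(-10.8620, 9.8076, -1.3291, 12.1200)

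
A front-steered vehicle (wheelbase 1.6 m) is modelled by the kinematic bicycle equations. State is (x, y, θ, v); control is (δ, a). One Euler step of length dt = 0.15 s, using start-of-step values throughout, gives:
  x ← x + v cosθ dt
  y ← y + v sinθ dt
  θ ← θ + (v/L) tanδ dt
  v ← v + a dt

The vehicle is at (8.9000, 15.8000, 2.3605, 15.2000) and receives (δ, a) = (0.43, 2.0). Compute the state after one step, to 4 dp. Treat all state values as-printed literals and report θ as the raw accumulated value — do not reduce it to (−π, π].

x' = 8.9000 + 15.2000·cos(2.3605)·0.15 = 7.2809
y' = 15.8000 + 15.2000·sin(2.3605)·0.15 = 17.4052
θ' = 2.3605 + (15.2000/1.6)·tan(0.43)·0.15 = 3.0140
v' = 15.2000 + 2.0000·0.15 = 15.5000

(7.2809, 17.4052, 3.0140, 15.5000)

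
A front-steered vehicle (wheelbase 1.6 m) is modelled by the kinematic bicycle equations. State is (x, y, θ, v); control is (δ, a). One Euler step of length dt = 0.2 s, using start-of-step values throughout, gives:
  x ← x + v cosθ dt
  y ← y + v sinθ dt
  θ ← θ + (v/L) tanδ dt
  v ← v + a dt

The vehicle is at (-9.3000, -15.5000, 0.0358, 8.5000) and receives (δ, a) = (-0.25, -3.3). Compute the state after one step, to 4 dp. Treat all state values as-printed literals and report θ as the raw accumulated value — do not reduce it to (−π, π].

x' = -9.3000 + 8.5000·cos(0.0358)·0.2 = -7.6011
y' = -15.5000 + 8.5000·sin(0.0358)·0.2 = -15.4392
θ' = 0.0358 + (8.5000/1.6)·tan(-0.25)·0.2 = -0.2355
v' = 8.5000 − 3.3000·0.2 = 7.8400

(-7.6011, -15.4392, -0.2355, 7.8400)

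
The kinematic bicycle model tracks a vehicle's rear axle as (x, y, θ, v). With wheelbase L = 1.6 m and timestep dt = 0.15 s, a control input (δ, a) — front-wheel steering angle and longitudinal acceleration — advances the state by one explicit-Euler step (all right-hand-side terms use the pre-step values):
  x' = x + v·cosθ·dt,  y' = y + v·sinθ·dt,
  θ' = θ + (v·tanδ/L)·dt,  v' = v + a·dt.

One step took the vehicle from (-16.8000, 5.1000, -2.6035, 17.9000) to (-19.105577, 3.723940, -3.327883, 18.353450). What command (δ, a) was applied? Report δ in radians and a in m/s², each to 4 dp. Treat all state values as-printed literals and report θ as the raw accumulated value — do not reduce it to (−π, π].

δ = -0.4075, a = 3.0230

a = (v'−v)/dt = (0.453450)/0.15 = 3.0230
Δθ = θ'−θ = -0.724383;  (v·dt/L) = 17.9000·0.15/1.6 = 1.678125
tan δ = Δθ·L/(v·dt) = -0.431662  →  δ = -0.4075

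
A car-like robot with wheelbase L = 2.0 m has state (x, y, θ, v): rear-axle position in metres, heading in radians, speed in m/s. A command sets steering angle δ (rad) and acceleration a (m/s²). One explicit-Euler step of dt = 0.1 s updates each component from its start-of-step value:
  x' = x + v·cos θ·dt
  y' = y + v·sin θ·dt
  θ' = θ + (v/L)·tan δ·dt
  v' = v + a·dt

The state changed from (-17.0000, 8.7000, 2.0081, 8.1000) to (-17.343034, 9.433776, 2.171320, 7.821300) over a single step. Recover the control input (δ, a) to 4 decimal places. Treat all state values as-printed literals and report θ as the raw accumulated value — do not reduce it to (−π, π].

δ = 0.3831, a = -2.7870

a = (v'−v)/dt = (-0.278700)/0.1 = -2.7870
Δθ = θ'−θ = 0.163220;  (v·dt/L) = 8.1000·0.1/2.0 = 0.405000
tan δ = Δθ·L/(v·dt) = 0.403012  →  δ = 0.3831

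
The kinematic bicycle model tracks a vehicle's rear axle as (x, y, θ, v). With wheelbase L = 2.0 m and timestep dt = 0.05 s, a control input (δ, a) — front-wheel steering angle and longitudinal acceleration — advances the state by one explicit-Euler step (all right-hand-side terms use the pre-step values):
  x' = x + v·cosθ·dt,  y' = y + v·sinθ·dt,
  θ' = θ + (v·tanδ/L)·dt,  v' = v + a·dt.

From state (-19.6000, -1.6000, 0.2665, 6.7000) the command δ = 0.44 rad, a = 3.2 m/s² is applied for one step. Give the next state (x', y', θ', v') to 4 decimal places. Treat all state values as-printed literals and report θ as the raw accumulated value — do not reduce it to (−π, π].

x' = -19.6000 + 6.7000·cos(0.2665)·0.05 = -19.2768
y' = -1.6000 + 6.7000·sin(0.2665)·0.05 = -1.5118
θ' = 0.2665 + (6.7000/2.0)·tan(0.44)·0.05 = 0.3454
v' = 6.7000 + 3.2000·0.05 = 6.8600

(-19.2768, -1.5118, 0.3454, 6.8600)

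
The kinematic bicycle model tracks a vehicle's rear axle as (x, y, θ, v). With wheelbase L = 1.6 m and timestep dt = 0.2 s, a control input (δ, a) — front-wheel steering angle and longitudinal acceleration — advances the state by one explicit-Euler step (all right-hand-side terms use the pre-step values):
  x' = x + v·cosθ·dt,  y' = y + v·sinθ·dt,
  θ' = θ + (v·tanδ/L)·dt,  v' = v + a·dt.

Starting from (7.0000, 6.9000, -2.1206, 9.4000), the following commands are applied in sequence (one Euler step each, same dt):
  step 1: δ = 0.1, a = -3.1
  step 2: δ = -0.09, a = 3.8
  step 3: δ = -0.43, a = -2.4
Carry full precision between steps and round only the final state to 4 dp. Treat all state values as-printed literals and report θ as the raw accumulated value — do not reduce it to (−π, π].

after step 1 (δ=0.1, a=-3.1): (6.017663, 5.297061, -2.002707, 8.780000)
after step 2 (δ=-0.09, a=3.8): (5.282590, 3.702319, -2.101749, 9.540000)
after step 3 (δ=-0.43, a=-2.4): (4.316464, 2.057003, -2.648655, 9.060000)

(4.3165, 2.0570, -2.6487, 9.0600)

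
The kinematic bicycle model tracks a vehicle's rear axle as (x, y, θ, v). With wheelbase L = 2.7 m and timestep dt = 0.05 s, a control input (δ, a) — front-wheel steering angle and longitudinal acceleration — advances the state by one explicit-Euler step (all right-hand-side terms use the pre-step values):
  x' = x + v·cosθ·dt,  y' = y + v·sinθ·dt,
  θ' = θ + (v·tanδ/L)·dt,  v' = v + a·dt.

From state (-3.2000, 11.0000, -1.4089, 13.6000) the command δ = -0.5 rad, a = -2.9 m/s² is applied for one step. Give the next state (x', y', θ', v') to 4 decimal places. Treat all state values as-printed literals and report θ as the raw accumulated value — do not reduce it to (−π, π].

(-3.0904, 10.3289, -1.5465, 13.4550)

x' = -3.2000 + 13.6000·cos(-1.4089)·0.05 = -3.0904
y' = 11.0000 + 13.6000·sin(-1.4089)·0.05 = 10.3289
θ' = -1.4089 + (13.6000/2.7)·tan(-0.5)·0.05 = -1.5465
v' = 13.6000 − 2.9000·0.05 = 13.4550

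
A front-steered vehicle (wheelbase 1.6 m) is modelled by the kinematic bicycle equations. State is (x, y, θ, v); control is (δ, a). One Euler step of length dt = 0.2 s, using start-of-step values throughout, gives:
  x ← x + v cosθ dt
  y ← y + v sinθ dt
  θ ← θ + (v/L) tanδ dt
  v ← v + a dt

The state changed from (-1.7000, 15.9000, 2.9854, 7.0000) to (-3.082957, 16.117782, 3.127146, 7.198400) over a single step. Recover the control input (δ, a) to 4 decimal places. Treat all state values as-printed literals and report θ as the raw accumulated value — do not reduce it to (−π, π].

δ = 0.1606, a = 0.9920

a = (v'−v)/dt = (0.198400)/0.2 = 0.9920
Δθ = θ'−θ = 0.141746;  (v·dt/L) = 7.0000·0.2/1.6 = 0.875000
tan δ = Δθ·L/(v·dt) = 0.161995  →  δ = 0.1606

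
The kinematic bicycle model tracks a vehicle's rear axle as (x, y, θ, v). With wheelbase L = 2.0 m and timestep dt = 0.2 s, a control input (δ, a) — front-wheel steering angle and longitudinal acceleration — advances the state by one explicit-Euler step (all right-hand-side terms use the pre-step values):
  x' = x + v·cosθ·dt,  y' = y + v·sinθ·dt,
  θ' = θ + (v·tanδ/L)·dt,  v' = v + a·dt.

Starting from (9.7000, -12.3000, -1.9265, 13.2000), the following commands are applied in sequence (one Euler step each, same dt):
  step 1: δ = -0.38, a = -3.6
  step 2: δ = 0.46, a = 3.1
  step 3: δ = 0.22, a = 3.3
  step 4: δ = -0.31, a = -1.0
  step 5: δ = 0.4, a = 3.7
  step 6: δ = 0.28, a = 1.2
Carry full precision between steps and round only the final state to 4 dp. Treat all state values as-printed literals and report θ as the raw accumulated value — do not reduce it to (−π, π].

after step 1 (δ=-0.38, a=-3.6): (8.780620, -14.774740, -2.453725, 12.480000)
after step 2 (δ=0.46, a=3.1): (6.852207, -16.359429, -1.835405, 13.100000)
after step 3 (δ=0.22, a=3.3): (6.166995, -18.888240, -1.542463, 13.760000)
after step 4 (δ=-0.31, a=-1.0): (6.244957, -21.639136, -1.983234, 13.560000)
after step 5 (δ=0.4, a=3.7): (5.157868, -24.123725, -1.409926, 14.300000)
after step 6 (δ=0.28, a=1.2): (5.615975, -26.946797, -0.998724, 14.540000)

(5.6160, -26.9468, -0.9987, 14.5400)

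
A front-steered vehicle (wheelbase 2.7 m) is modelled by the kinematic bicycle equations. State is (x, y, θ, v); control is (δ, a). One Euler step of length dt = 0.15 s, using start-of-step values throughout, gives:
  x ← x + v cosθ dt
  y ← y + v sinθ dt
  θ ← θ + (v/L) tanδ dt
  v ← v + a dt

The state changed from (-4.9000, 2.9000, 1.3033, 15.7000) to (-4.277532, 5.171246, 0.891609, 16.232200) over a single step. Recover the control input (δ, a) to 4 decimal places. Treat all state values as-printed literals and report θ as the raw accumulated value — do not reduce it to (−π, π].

a = (v'−v)/dt = (0.532200)/0.15 = 3.5480
Δθ = θ'−θ = -0.411691;  (v·dt/L) = 15.7000·0.15/2.7 = 0.872222
tan δ = Δθ·L/(v·dt) = -0.472002  →  δ = -0.4410

δ = -0.4410, a = 3.5480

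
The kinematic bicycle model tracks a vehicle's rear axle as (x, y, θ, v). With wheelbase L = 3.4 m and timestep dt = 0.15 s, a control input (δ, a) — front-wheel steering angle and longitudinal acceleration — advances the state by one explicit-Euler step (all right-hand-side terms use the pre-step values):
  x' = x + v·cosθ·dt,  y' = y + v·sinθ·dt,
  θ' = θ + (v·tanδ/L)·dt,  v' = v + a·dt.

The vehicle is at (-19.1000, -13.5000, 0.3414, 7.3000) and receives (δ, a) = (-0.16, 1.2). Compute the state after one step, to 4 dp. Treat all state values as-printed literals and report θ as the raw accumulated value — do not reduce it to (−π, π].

x' = -19.1000 + 7.3000·cos(0.3414)·0.15 = -18.0682
y' = -13.5000 + 7.3000·sin(0.3414)·0.15 = -13.1334
θ' = 0.3414 + (7.3000/3.4)·tan(-0.16)·0.15 = 0.2894
v' = 7.3000 + 1.2000·0.15 = 7.4800

(-18.0682, -13.1334, 0.2894, 7.4800)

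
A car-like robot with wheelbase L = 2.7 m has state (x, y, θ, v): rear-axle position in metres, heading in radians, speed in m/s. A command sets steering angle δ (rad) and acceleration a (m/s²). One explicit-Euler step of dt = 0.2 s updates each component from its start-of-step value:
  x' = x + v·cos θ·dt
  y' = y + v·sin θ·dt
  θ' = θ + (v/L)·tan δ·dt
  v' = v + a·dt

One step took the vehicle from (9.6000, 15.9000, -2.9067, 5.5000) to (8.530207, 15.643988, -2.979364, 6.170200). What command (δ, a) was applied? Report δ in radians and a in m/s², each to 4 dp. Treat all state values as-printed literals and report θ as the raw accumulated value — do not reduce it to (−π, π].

δ = -0.1765, a = 3.3510

a = (v'−v)/dt = (0.670200)/0.2 = 3.3510
Δθ = θ'−θ = -0.072664;  (v·dt/L) = 5.5000·0.2/2.7 = 0.407407
tan δ = Δθ·L/(v·dt) = -0.178357  →  δ = -0.1765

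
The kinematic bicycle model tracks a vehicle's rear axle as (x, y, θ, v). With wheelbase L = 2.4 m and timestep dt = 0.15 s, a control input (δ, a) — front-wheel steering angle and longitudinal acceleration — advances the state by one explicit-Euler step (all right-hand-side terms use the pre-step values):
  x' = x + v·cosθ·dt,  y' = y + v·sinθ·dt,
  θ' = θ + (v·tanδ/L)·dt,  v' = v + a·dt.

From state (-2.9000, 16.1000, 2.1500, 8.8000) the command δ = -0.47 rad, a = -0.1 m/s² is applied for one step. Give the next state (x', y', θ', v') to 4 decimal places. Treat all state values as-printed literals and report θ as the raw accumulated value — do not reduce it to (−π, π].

x' = -2.9000 + 8.8000·cos(2.1500)·0.15 = -3.6225
y' = 16.1000 + 8.8000·sin(2.1500)·0.15 = 17.2047
θ' = 2.1500 + (8.8000/2.4)·tan(-0.47)·0.15 = 1.8706
v' = 8.8000 − 0.1000·0.15 = 8.7850

(-3.6225, 17.2047, 1.8706, 8.7850)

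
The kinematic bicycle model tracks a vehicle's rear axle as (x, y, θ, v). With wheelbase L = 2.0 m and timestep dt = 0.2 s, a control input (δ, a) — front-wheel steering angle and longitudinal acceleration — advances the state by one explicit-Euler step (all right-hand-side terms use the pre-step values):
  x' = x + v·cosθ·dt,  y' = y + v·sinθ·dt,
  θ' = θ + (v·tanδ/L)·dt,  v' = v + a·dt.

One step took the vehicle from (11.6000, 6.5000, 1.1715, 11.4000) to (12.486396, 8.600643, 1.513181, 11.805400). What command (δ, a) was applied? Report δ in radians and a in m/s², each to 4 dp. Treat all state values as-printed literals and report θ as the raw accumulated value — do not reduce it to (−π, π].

δ = 0.2912, a = 2.0270

a = (v'−v)/dt = (0.405400)/0.2 = 2.0270
Δθ = θ'−θ = 0.341681;  (v·dt/L) = 11.4000·0.2/2.0 = 1.140000
tan δ = Δθ·L/(v·dt) = 0.299720  →  δ = 0.2912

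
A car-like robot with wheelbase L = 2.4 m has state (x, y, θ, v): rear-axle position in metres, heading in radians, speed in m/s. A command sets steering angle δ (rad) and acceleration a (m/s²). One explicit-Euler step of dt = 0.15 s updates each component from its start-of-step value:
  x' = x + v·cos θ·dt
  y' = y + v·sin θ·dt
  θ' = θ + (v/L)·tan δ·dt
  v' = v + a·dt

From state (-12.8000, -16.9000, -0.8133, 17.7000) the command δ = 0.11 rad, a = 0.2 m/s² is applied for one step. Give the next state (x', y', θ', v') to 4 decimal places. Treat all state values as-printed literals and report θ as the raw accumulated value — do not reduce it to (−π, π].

(-10.9757, -18.8290, -0.6911, 17.7300)

x' = -12.8000 + 17.7000·cos(-0.8133)·0.15 = -10.9757
y' = -16.9000 + 17.7000·sin(-0.8133)·0.15 = -18.8290
θ' = -0.8133 + (17.7000/2.4)·tan(0.11)·0.15 = -0.6911
v' = 17.7000 + 0.2000·0.15 = 17.7300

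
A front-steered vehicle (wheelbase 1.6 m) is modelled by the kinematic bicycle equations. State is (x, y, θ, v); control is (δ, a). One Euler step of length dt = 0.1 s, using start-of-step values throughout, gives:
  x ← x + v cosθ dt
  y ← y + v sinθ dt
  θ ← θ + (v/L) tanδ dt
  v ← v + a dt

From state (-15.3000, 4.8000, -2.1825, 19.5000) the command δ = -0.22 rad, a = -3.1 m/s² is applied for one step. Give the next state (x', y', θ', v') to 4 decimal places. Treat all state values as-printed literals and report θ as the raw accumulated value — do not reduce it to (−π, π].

x' = -15.3000 + 19.5000·cos(-2.1825)·0.1 = -16.4198
y' = 4.8000 + 19.5000·sin(-2.1825)·0.1 = 3.2036
θ' = -2.1825 + (19.5000/1.6)·tan(-0.22)·0.1 = -2.4550
v' = 19.5000 − 3.1000·0.1 = 19.1900

(-16.4198, 3.2036, -2.4550, 19.1900)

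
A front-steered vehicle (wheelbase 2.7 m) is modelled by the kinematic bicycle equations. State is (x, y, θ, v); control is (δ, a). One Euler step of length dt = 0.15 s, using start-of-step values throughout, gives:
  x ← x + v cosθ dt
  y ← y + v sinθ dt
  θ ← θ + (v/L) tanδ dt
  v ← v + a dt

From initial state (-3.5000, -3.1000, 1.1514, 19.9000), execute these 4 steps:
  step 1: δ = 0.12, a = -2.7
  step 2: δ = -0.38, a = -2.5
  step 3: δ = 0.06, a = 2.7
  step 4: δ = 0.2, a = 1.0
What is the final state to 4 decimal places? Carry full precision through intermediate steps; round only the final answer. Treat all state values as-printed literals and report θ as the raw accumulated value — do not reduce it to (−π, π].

after step 1 (δ=0.12, a=-2.7): (-2.284481, -0.373695, 1.284707, 19.495000)
after step 2 (δ=-0.38, a=-2.5): (-1.459250, 2.431698, 0.852121, 19.120000)
after step 3 (δ=0.06, a=2.7): (0.429007, 4.590380, 0.915931, 19.525000)
after step 4 (δ=0.2, a=1.0): (2.212770, 6.913259, 1.135815, 19.675000)

(2.2128, 6.9133, 1.1358, 19.6750)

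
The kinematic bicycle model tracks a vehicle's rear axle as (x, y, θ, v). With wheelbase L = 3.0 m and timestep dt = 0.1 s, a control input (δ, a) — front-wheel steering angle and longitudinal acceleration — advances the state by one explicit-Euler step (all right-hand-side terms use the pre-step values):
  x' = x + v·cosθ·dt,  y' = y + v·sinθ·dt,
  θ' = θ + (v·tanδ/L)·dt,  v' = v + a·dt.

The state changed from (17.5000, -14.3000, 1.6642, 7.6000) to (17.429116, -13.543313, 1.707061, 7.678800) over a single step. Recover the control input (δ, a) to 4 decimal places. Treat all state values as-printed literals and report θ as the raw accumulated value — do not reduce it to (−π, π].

a = (v'−v)/dt = (0.078800)/0.1 = 0.7880
Δθ = θ'−θ = 0.042861;  (v·dt/L) = 7.6000·0.1/3.0 = 0.253333
tan δ = Δθ·L/(v·dt) = 0.169188  →  δ = 0.1676

δ = 0.1676, a = 0.7880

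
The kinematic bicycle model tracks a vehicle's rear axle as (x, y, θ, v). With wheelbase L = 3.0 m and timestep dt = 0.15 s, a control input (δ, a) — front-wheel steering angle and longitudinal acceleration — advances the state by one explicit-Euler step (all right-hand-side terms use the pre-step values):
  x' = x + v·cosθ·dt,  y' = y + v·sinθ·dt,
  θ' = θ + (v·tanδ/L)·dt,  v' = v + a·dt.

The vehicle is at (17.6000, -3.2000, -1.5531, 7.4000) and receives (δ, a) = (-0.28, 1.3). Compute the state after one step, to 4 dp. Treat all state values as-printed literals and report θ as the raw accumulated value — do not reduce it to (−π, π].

x' = 17.6000 + 7.4000·cos(-1.5531)·0.15 = 17.6196
y' = -3.2000 + 7.4000·sin(-1.5531)·0.15 = -4.3098
θ' = -1.5531 + (7.4000/3.0)·tan(-0.28)·0.15 = -1.6595
v' = 7.4000 + 1.3000·0.15 = 7.5950

(17.6196, -4.3098, -1.6595, 7.5950)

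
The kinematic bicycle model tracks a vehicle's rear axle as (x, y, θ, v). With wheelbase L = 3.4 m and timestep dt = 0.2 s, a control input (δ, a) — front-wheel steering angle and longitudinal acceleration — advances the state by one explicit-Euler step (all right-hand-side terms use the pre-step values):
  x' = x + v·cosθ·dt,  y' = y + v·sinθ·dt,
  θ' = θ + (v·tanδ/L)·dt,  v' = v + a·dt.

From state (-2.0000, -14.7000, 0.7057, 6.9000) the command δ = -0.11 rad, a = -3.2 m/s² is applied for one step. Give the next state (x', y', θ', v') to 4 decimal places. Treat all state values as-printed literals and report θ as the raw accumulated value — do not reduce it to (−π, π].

x' = -2.0000 + 6.9000·cos(0.7057)·0.2 = -0.9496
y' = -14.7000 + 6.9000·sin(0.7057)·0.2 = -13.8050
θ' = 0.7057 + (6.9000/3.4)·tan(-0.11)·0.2 = 0.6609
v' = 6.9000 − 3.2000·0.2 = 6.2600

(-0.9496, -13.8050, 0.6609, 6.2600)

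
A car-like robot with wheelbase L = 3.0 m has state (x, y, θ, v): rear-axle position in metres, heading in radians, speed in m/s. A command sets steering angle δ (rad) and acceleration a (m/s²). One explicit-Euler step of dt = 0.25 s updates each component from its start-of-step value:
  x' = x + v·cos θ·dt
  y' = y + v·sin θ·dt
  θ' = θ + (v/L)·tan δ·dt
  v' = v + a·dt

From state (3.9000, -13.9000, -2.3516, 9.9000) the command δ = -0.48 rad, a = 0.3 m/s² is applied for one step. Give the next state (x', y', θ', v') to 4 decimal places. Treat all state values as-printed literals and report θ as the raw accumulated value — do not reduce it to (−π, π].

(2.1580, -15.6581, -2.7811, 9.9750)

x' = 3.9000 + 9.9000·cos(-2.3516)·0.25 = 2.1580
y' = -13.9000 + 9.9000·sin(-2.3516)·0.25 = -15.6581
θ' = -2.3516 + (9.9000/3.0)·tan(-0.48)·0.25 = -2.7811
v' = 9.9000 + 0.3000·0.25 = 9.9750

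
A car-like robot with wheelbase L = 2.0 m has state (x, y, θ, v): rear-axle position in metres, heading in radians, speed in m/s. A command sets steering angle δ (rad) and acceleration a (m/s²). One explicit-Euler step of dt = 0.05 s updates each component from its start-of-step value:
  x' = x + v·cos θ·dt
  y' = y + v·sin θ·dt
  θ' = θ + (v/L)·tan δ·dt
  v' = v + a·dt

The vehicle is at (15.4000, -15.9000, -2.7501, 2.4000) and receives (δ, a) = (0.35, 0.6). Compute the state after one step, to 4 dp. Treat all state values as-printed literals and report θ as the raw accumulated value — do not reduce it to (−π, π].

(15.2891, -15.9458, -2.7282, 2.4300)

x' = 15.4000 + 2.4000·cos(-2.7501)·0.05 = 15.2891
y' = -15.9000 + 2.4000·sin(-2.7501)·0.05 = -15.9458
θ' = -2.7501 + (2.4000/2.0)·tan(0.35)·0.05 = -2.7282
v' = 2.4000 + 0.6000·0.05 = 2.4300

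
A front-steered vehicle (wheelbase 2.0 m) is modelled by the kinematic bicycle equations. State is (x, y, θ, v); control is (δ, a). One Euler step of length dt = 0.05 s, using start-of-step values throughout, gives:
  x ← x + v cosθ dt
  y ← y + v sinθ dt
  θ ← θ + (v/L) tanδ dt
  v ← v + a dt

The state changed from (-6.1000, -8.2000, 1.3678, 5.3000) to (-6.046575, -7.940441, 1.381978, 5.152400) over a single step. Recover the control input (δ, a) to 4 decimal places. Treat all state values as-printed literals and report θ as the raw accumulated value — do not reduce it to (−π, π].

a = (v'−v)/dt = (-0.147600)/0.05 = -2.9520
Δθ = θ'−θ = 0.014178;  (v·dt/L) = 5.3000·0.05/2.0 = 0.132500
tan δ = Δθ·L/(v·dt) = 0.107004  →  δ = 0.1066

δ = 0.1066, a = -2.9520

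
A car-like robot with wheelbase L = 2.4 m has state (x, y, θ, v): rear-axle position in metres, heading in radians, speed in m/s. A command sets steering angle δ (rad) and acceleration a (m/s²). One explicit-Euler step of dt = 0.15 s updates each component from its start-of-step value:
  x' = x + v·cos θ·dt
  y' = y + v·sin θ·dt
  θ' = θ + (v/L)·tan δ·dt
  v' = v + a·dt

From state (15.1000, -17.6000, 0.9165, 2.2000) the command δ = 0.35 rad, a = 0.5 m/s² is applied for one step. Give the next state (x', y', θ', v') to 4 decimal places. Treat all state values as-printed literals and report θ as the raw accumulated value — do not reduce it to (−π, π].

(15.3008, -17.3382, 0.9667, 2.2750)

x' = 15.1000 + 2.2000·cos(0.9165)·0.15 = 15.3008
y' = -17.6000 + 2.2000·sin(0.9165)·0.15 = -17.3382
θ' = 0.9165 + (2.2000/2.4)·tan(0.35)·0.15 = 0.9667
v' = 2.2000 + 0.5000·0.15 = 2.2750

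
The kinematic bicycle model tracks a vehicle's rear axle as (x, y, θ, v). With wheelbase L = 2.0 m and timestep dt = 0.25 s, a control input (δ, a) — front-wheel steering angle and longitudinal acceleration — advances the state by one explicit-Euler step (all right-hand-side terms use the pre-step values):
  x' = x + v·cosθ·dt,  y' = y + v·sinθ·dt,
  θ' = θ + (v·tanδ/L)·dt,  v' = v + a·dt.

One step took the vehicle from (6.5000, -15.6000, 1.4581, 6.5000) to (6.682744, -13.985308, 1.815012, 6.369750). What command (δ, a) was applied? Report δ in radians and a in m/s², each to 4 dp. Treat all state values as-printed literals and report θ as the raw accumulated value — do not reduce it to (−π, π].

a = (v'−v)/dt = (-0.130250)/0.25 = -0.5210
Δθ = θ'−θ = 0.356912;  (v·dt/L) = 6.5000·0.25/2.0 = 0.812500
tan δ = Δθ·L/(v·dt) = 0.439276  →  δ = 0.4139

δ = 0.4139, a = -0.5210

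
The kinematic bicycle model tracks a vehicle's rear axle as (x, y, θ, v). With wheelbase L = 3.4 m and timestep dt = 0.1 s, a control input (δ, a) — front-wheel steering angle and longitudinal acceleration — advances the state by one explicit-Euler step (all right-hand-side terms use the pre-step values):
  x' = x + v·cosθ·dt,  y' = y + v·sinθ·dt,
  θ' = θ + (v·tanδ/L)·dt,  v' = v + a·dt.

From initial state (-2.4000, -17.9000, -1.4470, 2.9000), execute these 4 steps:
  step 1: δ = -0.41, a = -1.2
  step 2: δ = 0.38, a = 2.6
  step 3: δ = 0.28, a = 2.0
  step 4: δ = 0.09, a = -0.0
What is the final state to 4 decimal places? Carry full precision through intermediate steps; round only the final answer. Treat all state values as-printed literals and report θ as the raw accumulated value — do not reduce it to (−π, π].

(-2.2571, -19.0872, -1.4171, 3.2400)

after step 1 (δ=-0.41, a=-1.2): (-2.364191, -18.187781, -1.484071, 2.780000)
after step 2 (δ=0.38, a=2.6): (-2.340111, -18.464736, -1.451414, 3.040000)
after step 3 (δ=0.28, a=2.0): (-2.303905, -18.766572, -1.425703, 3.240000)
after step 4 (δ=0.09, a=-0.0): (-2.257060, -19.087168, -1.417103, 3.240000)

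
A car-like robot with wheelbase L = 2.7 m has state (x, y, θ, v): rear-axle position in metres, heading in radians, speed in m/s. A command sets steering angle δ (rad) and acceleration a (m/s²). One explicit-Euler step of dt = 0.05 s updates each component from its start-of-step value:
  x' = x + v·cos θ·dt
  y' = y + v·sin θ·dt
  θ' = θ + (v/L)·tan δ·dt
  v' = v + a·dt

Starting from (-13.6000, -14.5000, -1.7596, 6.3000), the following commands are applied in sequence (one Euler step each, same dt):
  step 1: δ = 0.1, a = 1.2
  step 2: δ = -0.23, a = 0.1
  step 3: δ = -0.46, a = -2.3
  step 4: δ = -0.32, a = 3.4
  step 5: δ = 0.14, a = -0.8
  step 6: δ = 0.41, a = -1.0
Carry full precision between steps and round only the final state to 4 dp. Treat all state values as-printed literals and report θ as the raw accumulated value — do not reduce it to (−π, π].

after step 1 (δ=0.1, a=1.2): (-13.659120, -14.809402, -1.747894, 6.360000)
after step 2 (δ=-0.23, a=0.1): (-13.715144, -15.122428, -1.775471, 6.365000)
after step 3 (δ=-0.46, a=-2.3): (-13.779828, -15.434036, -1.833870, 6.250000)
after step 4 (δ=-0.32, a=3.4): (-13.861093, -15.735784, -1.872225, 6.420000)
after step 5 (δ=0.14, a=-0.8): (-13.956393, -16.042311, -1.855471, 6.380000)
after step 6 (δ=0.41, a=-1.0): (-14.045983, -16.348473, -1.804120, 6.330000)

(-14.0460, -16.3485, -1.8041, 6.3300)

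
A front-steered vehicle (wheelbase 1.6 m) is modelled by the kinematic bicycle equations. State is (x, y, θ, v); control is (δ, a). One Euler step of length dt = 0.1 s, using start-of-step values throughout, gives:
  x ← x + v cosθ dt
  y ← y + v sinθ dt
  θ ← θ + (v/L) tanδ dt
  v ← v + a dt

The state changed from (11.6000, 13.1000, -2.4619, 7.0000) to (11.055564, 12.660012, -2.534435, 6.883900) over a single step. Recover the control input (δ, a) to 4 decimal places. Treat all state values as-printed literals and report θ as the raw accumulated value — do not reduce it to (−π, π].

δ = -0.1643, a = -1.1610

a = (v'−v)/dt = (-0.116100)/0.1 = -1.1610
Δθ = θ'−θ = -0.072535;  (v·dt/L) = 7.0000·0.1/1.6 = 0.437500
tan δ = Δθ·L/(v·dt) = -0.165794  →  δ = -0.1643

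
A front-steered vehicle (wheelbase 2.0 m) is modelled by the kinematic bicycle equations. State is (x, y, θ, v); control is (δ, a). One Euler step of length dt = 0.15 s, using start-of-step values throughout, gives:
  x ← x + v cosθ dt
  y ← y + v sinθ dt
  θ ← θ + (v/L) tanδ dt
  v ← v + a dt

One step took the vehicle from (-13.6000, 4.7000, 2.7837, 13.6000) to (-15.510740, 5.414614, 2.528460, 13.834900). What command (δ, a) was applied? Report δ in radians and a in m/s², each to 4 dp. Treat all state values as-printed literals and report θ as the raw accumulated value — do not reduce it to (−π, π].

a = (v'−v)/dt = (0.234900)/0.15 = 1.5660
Δθ = θ'−θ = -0.255240;  (v·dt/L) = 13.6000·0.15/2.0 = 1.020000
tan δ = Δθ·L/(v·dt) = -0.250235  →  δ = -0.2452

δ = -0.2452, a = 1.5660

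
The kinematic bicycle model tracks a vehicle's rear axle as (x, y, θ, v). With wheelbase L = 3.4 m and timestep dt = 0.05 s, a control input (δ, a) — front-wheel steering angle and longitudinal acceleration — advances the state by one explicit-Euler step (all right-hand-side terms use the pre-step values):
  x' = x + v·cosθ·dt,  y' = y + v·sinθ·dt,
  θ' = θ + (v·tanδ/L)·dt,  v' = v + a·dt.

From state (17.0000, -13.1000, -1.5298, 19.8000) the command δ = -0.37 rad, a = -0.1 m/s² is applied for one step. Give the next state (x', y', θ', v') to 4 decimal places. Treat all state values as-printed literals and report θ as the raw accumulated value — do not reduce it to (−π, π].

x' = 17.0000 + 19.8000·cos(-1.5298)·0.05 = 17.0406
y' = -13.1000 + 19.8000·sin(-1.5298)·0.05 = -14.0892
θ' = -1.5298 + (19.8000/3.4)·tan(-0.37)·0.05 = -1.6427
v' = 19.8000 − 0.1000·0.05 = 19.7950

(17.0406, -14.0892, -1.6427, 19.7950)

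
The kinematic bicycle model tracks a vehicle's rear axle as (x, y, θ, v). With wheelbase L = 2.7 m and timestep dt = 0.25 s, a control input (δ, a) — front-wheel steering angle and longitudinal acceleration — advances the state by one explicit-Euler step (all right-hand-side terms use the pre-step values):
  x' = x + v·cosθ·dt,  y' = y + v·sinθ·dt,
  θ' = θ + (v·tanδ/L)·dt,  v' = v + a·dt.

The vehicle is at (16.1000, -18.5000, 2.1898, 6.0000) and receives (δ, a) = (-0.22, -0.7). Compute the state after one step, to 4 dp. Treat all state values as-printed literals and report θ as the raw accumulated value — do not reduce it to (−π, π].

(15.2297, -17.2783, 2.0656, 5.8250)

x' = 16.1000 + 6.0000·cos(2.1898)·0.25 = 15.2297
y' = -18.5000 + 6.0000·sin(2.1898)·0.25 = -17.2783
θ' = 2.1898 + (6.0000/2.7)·tan(-0.22)·0.25 = 2.0656
v' = 6.0000 − 0.7000·0.25 = 5.8250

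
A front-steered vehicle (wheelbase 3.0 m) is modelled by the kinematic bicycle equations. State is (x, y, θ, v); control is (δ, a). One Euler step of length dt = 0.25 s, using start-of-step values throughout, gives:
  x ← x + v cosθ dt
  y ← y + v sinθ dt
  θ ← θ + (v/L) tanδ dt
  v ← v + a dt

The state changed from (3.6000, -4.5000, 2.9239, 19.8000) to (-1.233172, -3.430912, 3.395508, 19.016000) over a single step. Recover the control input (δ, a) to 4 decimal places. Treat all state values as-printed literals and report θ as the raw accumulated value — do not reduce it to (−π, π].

a = (v'−v)/dt = (-0.784000)/0.25 = -3.1360
Δθ = θ'−θ = 0.471608;  (v·dt/L) = 19.8000·0.25/3.0 = 1.650000
tan δ = Δθ·L/(v·dt) = 0.285823  →  δ = 0.2784

δ = 0.2784, a = -3.1360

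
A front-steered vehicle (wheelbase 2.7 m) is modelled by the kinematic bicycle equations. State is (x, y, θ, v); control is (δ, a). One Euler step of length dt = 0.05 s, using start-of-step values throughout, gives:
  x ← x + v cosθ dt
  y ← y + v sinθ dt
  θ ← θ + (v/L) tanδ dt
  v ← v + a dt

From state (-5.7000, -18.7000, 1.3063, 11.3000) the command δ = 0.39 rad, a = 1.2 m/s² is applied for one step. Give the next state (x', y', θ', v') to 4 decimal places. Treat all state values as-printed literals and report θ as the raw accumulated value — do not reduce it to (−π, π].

x' = -5.7000 + 11.3000·cos(1.3063)·0.05 = -5.5523
y' = -18.7000 + 11.3000·sin(1.3063)·0.05 = -18.1546
θ' = 1.3063 + (11.3000/2.7)·tan(0.39)·0.05 = 1.3923
v' = 11.3000 + 1.2000·0.05 = 11.3600

(-5.5523, -18.1546, 1.3923, 11.3600)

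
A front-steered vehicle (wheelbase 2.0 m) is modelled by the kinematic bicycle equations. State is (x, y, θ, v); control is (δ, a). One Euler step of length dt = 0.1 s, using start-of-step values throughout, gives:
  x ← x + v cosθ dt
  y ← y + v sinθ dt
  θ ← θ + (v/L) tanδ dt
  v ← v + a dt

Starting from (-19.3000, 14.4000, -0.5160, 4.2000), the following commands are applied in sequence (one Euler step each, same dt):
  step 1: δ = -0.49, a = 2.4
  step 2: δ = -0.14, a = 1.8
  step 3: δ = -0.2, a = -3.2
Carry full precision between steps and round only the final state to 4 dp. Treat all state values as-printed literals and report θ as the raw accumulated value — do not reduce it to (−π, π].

after step 1 (δ=-0.49, a=2.4): (-18.934684, 14.192770, -0.628012, 4.440000)
after step 2 (δ=-0.14, a=1.8): (-18.575400, 13.931904, -0.659296, 4.620000)
after step 3 (δ=-0.2, a=-3.2): (-18.210225, 13.648901, -0.706122, 4.300000)

(-18.2102, 13.6489, -0.7061, 4.3000)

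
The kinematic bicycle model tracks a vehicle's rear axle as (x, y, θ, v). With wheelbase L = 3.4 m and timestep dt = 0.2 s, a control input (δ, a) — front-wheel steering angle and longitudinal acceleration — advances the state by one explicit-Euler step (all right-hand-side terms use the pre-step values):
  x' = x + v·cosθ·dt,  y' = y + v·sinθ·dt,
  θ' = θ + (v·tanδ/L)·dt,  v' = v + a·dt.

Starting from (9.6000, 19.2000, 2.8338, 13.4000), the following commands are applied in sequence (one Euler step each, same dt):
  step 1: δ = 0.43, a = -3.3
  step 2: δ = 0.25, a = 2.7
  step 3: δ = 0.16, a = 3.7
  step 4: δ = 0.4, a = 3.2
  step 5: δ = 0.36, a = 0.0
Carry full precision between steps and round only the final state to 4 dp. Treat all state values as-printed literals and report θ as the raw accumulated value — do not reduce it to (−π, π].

(-2.8928, 16.2809, 4.1860, 14.6600)

after step 1 (δ=0.43, a=-3.3): (7.045948, 20.011921, 3.195301, 12.740000)
after step 2 (δ=0.25, a=2.7): (4.501622, 19.875138, 3.386658, 13.280000)
after step 3 (δ=0.16, a=3.7): (1.924979, 19.230741, 3.512723, 14.020000)
after step 4 (δ=0.4, a=3.2): (-0.688119, 18.213816, 3.861403, 14.660000)
after step 5 (δ=0.36, a=0.0): (-2.892779, 16.280917, 4.185996, 14.660000)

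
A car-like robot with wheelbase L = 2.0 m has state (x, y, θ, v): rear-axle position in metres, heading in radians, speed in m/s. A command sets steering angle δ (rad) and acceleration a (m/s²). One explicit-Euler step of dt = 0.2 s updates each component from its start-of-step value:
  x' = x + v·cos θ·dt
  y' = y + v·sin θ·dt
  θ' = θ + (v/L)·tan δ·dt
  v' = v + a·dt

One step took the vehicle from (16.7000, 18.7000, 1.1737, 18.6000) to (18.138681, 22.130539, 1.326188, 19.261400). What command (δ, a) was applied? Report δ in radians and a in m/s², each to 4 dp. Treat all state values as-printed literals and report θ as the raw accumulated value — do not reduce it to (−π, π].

δ = 0.0818, a = 3.3070

a = (v'−v)/dt = (0.661400)/0.2 = 3.3070
Δθ = θ'−θ = 0.152488;  (v·dt/L) = 18.6000·0.2/2.0 = 1.860000
tan δ = Δθ·L/(v·dt) = 0.081983  →  δ = 0.0818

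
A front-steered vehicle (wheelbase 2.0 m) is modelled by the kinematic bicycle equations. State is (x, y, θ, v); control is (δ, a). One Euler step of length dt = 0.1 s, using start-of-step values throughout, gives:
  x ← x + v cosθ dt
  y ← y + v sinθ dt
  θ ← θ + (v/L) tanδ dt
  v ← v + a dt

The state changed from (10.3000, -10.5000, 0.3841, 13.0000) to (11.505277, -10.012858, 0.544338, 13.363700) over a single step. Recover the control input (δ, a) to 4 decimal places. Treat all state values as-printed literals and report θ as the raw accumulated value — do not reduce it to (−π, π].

a = (v'−v)/dt = (0.363700)/0.1 = 3.6370
Δθ = θ'−θ = 0.160238;  (v·dt/L) = 13.0000·0.1/2.0 = 0.650000
tan δ = Δθ·L/(v·dt) = 0.246520  →  δ = 0.2417

δ = 0.2417, a = 3.6370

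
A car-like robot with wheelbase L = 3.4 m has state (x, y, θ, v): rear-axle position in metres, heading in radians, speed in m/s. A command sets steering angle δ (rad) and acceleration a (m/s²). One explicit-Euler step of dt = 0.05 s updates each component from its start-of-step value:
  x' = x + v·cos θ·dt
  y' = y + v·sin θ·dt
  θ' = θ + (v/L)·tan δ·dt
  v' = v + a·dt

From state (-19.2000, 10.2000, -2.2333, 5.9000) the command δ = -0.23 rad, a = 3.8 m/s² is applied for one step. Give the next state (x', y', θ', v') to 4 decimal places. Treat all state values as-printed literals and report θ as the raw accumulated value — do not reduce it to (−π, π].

(-19.3815, 9.9674, -2.2536, 6.0900)

x' = -19.2000 + 5.9000·cos(-2.2333)·0.05 = -19.3815
y' = 10.2000 + 5.9000·sin(-2.2333)·0.05 = 9.9674
θ' = -2.2333 + (5.9000/3.4)·tan(-0.23)·0.05 = -2.2536
v' = 5.9000 + 3.8000·0.05 = 6.0900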